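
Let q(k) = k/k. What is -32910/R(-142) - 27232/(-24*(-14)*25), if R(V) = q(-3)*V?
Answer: 8518033/37275 ≈ 228.52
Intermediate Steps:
q(k) = 1
R(V) = V (R(V) = 1*V = V)
-32910/R(-142) - 27232/(-24*(-14)*25) = -32910/(-142) - 27232/(-24*(-14)*25) = -32910*(-1/142) - 27232/(336*25) = 16455/71 - 27232/8400 = 16455/71 - 27232*1/8400 = 16455/71 - 1702/525 = 8518033/37275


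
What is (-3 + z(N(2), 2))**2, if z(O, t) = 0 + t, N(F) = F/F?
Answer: 1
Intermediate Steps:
N(F) = 1
z(O, t) = t
(-3 + z(N(2), 2))**2 = (-3 + 2)**2 = (-1)**2 = 1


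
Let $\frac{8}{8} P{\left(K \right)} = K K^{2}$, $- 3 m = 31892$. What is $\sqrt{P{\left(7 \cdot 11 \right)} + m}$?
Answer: $\frac{\sqrt{4013121}}{3} \approx 667.76$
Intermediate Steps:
$m = - \frac{31892}{3}$ ($m = \left(- \frac{1}{3}\right) 31892 = - \frac{31892}{3} \approx -10631.0$)
$P{\left(K \right)} = K^{3}$ ($P{\left(K \right)} = K K^{2} = K^{3}$)
$\sqrt{P{\left(7 \cdot 11 \right)} + m} = \sqrt{\left(7 \cdot 11\right)^{3} - \frac{31892}{3}} = \sqrt{77^{3} - \frac{31892}{3}} = \sqrt{456533 - \frac{31892}{3}} = \sqrt{\frac{1337707}{3}} = \frac{\sqrt{4013121}}{3}$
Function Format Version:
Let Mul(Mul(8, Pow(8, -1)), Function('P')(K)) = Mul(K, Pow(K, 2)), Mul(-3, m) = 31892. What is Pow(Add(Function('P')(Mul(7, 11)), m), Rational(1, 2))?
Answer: Mul(Rational(1, 3), Pow(4013121, Rational(1, 2))) ≈ 667.76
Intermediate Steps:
m = Rational(-31892, 3) (m = Mul(Rational(-1, 3), 31892) = Rational(-31892, 3) ≈ -10631.)
Function('P')(K) = Pow(K, 3) (Function('P')(K) = Mul(K, Pow(K, 2)) = Pow(K, 3))
Pow(Add(Function('P')(Mul(7, 11)), m), Rational(1, 2)) = Pow(Add(Pow(Mul(7, 11), 3), Rational(-31892, 3)), Rational(1, 2)) = Pow(Add(Pow(77, 3), Rational(-31892, 3)), Rational(1, 2)) = Pow(Add(456533, Rational(-31892, 3)), Rational(1, 2)) = Pow(Rational(1337707, 3), Rational(1, 2)) = Mul(Rational(1, 3), Pow(4013121, Rational(1, 2)))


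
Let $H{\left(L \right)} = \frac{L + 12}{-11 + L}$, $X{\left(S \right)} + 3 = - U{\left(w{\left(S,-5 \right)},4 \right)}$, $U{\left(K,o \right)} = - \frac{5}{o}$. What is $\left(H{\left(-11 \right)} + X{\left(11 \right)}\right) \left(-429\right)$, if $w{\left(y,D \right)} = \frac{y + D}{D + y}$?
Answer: $\frac{3081}{4} \approx 770.25$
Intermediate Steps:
$w{\left(y,D \right)} = 1$ ($w{\left(y,D \right)} = \frac{D + y}{D + y} = 1$)
$X{\left(S \right)} = - \frac{7}{4}$ ($X{\left(S \right)} = -3 - - \frac{5}{4} = -3 + \frac{5}{4} = - \frac{7}{4}$)
$H{\left(L \right)} = \frac{12 + L}{-11 + L}$
$\left(H{\left(-11 \right)} + X{\left(11 \right)}\right) \left(-429\right) = \left(\frac{12 - 11}{-11 - 11} - \frac{7}{4}\right) \left(-429\right) = \left(\frac{1}{-22} \cdot 1 - \frac{7}{4}\right) \left(-429\right) = \left(\left(- \frac{1}{22}\right) 1 - \frac{7}{4}\right) \left(-429\right) = \left(- \frac{1}{22} - \frac{7}{4}\right) \left(-429\right) = \left(- \frac{79}{44}\right) \left(-429\right) = \frac{3081}{4}$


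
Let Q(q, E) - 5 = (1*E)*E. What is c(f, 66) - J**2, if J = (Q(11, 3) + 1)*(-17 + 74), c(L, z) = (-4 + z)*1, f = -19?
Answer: -730963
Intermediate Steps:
Q(q, E) = 5 + E**2 (Q(q, E) = 5 + (1*E)*E = 5 + E*E = 5 + E**2)
c(L, z) = -4 + z
J = 855 (J = ((5 + 3**2) + 1)*(-17 + 74) = ((5 + 9) + 1)*57 = (14 + 1)*57 = 15*57 = 855)
c(f, 66) - J**2 = (-4 + 66) - 1*855**2 = 62 - 1*731025 = 62 - 731025 = -730963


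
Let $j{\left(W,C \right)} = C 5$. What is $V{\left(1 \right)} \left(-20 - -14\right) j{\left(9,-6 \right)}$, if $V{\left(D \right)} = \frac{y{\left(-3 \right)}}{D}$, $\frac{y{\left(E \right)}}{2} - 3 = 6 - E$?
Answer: $4320$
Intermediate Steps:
$y{\left(E \right)} = 18 - 2 E$ ($y{\left(E \right)} = 6 + 2 \left(6 - E\right) = 6 - \left(-12 + 2 E\right) = 18 - 2 E$)
$V{\left(D \right)} = \frac{24}{D}$ ($V{\left(D \right)} = \frac{18 - -6}{D} = \frac{18 + 6}{D} = \frac{24}{D}$)
$j{\left(W,C \right)} = 5 C$
$V{\left(1 \right)} \left(-20 - -14\right) j{\left(9,-6 \right)} = \frac{24}{1} \left(-20 - -14\right) 5 \left(-6\right) = 24 \cdot 1 \left(-20 + 14\right) \left(-30\right) = 24 \left(-6\right) \left(-30\right) = \left(-144\right) \left(-30\right) = 4320$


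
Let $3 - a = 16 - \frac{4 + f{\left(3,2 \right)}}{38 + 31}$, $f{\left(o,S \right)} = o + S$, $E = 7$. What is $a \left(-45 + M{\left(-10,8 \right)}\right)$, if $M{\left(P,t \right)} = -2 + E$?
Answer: $\frac{11840}{23} \approx 514.78$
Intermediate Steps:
$f{\left(o,S \right)} = S + o$
$M{\left(P,t \right)} = 5$ ($M{\left(P,t \right)} = -2 + 7 = 5$)
$a = - \frac{296}{23}$ ($a = 3 - \left(16 - \frac{4 + \left(2 + 3\right)}{38 + 31}\right) = 3 - \left(16 - \frac{4 + 5}{69}\right) = 3 - \left(16 - 9 \cdot \frac{1}{69}\right) = 3 - \left(16 - \frac{3}{23}\right) = 3 - \frac{365}{23} = - \frac{296}{23} \approx -12.87$)
$a \left(-45 + M{\left(-10,8 \right)}\right) = - \frac{296 \left(-45 + 5\right)}{23} = \left(- \frac{296}{23}\right) \left(-40\right) = \frac{11840}{23}$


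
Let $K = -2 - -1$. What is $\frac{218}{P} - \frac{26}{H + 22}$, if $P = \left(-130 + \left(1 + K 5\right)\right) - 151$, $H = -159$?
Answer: $- \frac{22456}{39045} \approx -0.57513$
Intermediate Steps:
$K = -1$ ($K = -2 + 1 = -1$)
$P = -285$ ($P = \left(-130 + \left(1 - 5\right)\right) - 151 = \left(-130 - 4\right) - 151 = -134 - 151 = -285$)
$\frac{218}{P} - \frac{26}{H + 22} = \frac{218}{-285} - \frac{26}{-159 + 22} = 218 \left(- \frac{1}{285}\right) - \frac{26}{-137} = - \frac{218}{285} - - \frac{26}{137} = - \frac{218}{285} + \frac{26}{137} = - \frac{22456}{39045}$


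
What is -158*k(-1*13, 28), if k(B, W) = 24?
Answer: -3792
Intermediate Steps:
-158*k(-1*13, 28) = -158*24 = -3792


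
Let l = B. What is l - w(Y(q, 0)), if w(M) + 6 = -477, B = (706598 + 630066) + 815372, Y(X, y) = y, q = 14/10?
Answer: 2152519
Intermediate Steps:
q = 7/5 (q = 14*(1/10) = 7/5 ≈ 1.4000)
B = 2152036 (B = 1336664 + 815372 = 2152036)
w(M) = -483 (w(M) = -6 - 477 = -483)
l = 2152036
l - w(Y(q, 0)) = 2152036 - 1*(-483) = 2152036 + 483 = 2152519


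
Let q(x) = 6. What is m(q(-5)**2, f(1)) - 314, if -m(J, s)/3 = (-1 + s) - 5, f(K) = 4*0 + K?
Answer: -299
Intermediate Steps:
f(K) = K (f(K) = 0 + K = K)
m(J, s) = 18 - 3*s (m(J, s) = -3*((-1 + s) - 5) = -3*(-6 + s) = 18 - 3*s)
m(q(-5)**2, f(1)) - 314 = (18 - 3*1) - 314 = (18 - 3) - 314 = 15 - 314 = -299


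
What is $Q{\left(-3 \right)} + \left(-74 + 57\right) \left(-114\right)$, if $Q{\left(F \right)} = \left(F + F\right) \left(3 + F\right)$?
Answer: $1938$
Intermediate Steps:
$Q{\left(F \right)} = 2 F \left(3 + F\right)$
$Q{\left(-3 \right)} + \left(-74 + 57\right) \left(-114\right) = 2 \left(-3\right) \left(3 - 3\right) + \left(-74 + 57\right) \left(-114\right) = 2 \left(-3\right) 0 - -1938 = 0 + 1938 = 1938$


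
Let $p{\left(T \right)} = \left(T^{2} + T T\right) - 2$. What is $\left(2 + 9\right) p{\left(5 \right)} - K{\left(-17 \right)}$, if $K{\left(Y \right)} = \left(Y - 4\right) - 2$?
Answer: $551$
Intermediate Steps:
$K{\left(Y \right)} = -6 + Y$ ($K{\left(Y \right)} = \left(-4 + Y\right) - 2 = -6 + Y$)
$p{\left(T \right)} = -2 + 2 T^{2}$ ($p{\left(T \right)} = \left(T^{2} + T^{2}\right) - 2 = 2 T^{2} - 2 = -2 + 2 T^{2}$)
$\left(2 + 9\right) p{\left(5 \right)} - K{\left(-17 \right)} = \left(2 + 9\right) \left(-2 + 2 \cdot 5^{2}\right) - \left(-6 - 17\right) = 11 \left(-2 + 2 \cdot 25\right) - -23 = 11 \left(-2 + 50\right) + 23 = 11 \cdot 48 + 23 = 528 + 23 = 551$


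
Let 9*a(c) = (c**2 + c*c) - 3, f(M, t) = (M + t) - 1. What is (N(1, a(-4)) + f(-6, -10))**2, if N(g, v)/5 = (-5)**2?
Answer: 11664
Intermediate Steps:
f(M, t) = -1 + M + t
a(c) = -1/3 + 2*c**2/9 (a(c) = ((c**2 + c*c) - 3)/9 = ((c**2 + c**2) - 3)/9 = (2*c**2 - 3)/9 = (-3 + 2*c**2)/9 = -1/3 + 2*c**2/9)
N(g, v) = 125 (N(g, v) = 5*(-5)**2 = 5*25 = 125)
(N(1, a(-4)) + f(-6, -10))**2 = (125 + (-1 - 6 - 10))**2 = (125 - 17)**2 = 108**2 = 11664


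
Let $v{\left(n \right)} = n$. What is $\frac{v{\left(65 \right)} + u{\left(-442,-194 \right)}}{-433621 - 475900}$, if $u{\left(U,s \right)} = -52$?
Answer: $- \frac{13}{909521} \approx -1.4293 \cdot 10^{-5}$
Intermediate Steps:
$\frac{v{\left(65 \right)} + u{\left(-442,-194 \right)}}{-433621 - 475900} = \frac{65 - 52}{-433621 - 475900} = \frac{13}{-909521} = 13 \left(- \frac{1}{909521}\right) = - \frac{13}{909521}$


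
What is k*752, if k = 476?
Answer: 357952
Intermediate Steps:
k*752 = 476*752 = 357952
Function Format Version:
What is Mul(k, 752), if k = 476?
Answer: 357952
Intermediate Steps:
Mul(k, 752) = Mul(476, 752) = 357952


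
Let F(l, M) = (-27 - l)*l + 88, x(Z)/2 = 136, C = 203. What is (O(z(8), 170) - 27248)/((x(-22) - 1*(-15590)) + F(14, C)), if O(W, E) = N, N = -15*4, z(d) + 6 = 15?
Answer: -6827/3844 ≈ -1.7760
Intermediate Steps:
x(Z) = 272 (x(Z) = 2*136 = 272)
z(d) = 9 (z(d) = -6 + 15 = 9)
F(l, M) = 88 + l*(-27 - l) (F(l, M) = l*(-27 - l) + 88 = 88 + l*(-27 - l))
N = -60
O(W, E) = -60
(O(z(8), 170) - 27248)/((x(-22) - 1*(-15590)) + F(14, C)) = (-60 - 27248)/((272 - 1*(-15590)) + (88 - 1*14² - 27*14)) = -27308/((272 + 15590) + (88 - 1*196 - 378)) = -27308/(15862 + (88 - 196 - 378)) = -27308/(15862 - 486) = -27308/15376 = -27308*1/15376 = -6827/3844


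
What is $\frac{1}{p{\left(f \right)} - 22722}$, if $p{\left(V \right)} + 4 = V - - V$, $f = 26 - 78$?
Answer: $- \frac{1}{22830} \approx -4.3802 \cdot 10^{-5}$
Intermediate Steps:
$f = -52$
$p{\left(V \right)} = -4 + 2 V$ ($p{\left(V \right)} = -4 + \left(V - - V\right) = -4 + \left(V + V\right) = -4 + 2 V$)
$\frac{1}{p{\left(f \right)} - 22722} = \frac{1}{\left(-4 + 2 \left(-52\right)\right) - 22722} = \frac{1}{\left(-4 - 104\right) - 22722} = \frac{1}{-108 - 22722} = \frac{1}{-22830} = - \frac{1}{22830}$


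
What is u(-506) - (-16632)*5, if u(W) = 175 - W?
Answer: 83841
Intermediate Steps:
u(-506) - (-16632)*5 = (175 - 1*(-506)) - (-16632)*5 = (175 + 506) - 1*(-83160) = 681 + 83160 = 83841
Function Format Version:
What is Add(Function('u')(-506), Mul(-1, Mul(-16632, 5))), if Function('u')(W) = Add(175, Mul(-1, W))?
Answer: 83841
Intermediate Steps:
Add(Function('u')(-506), Mul(-1, Mul(-16632, 5))) = Add(Add(175, Mul(-1, -506)), Mul(-1, Mul(-16632, 5))) = Add(Add(175, 506), Mul(-1, -83160)) = Add(681, 83160) = 83841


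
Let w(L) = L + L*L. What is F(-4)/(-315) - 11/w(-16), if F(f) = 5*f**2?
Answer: -1511/5040 ≈ -0.29980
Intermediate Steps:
w(L) = L + L**2
F(-4)/(-315) - 11/w(-16) = (5*(-4)**2)/(-315) - 11*(-1/(16*(1 - 16))) = (5*16)*(-1/315) - 11/((-16*(-15))) = 80*(-1/315) - 11/240 = -16/63 - 11*1/240 = -16/63 - 11/240 = -1511/5040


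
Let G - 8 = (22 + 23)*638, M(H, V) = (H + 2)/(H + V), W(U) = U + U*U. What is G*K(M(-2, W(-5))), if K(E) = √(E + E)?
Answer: 0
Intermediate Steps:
W(U) = U + U²
M(H, V) = (2 + H)/(H + V)
K(E) = √2*√E (K(E) = √(2*E) = √2*√E)
G = 28718 (G = 8 + (22 + 23)*638 = 8 + 45*638 = 8 + 28710 = 28718)
G*K(M(-2, W(-5))) = 28718*(√2*√((2 - 2)/(-2 - 5*(1 - 5)))) = 28718*(√2*√(0/(-2 - 5*(-4)))) = 28718*(√2*√(0/(-2 + 20))) = 28718*(√2*√(0/18)) = 28718*(√2*√((1/18)*0)) = 28718*(√2*√0) = 28718*(√2*0) = 28718*0 = 0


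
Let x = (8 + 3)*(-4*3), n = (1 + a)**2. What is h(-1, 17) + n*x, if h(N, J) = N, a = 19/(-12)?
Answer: -551/12 ≈ -45.917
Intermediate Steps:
a = -19/12 (a = 19*(-1/12) = -19/12 ≈ -1.5833)
n = 49/144 (n = (1 - 19/12)**2 = (-7/12)**2 = 49/144 ≈ 0.34028)
x = -132 (x = 11*(-12) = -132)
h(-1, 17) + n*x = -1 + (49/144)*(-132) = -1 - 539/12 = -551/12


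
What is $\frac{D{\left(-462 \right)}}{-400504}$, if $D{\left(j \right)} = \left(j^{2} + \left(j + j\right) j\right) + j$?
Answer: $- \frac{319935}{200252} \approx -1.5977$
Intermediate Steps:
$D{\left(j \right)} = j + 3 j^{2}$ ($D{\left(j \right)} = \left(j^{2} + 2 j j\right) + j = \left(j^{2} + 2 j^{2}\right) + j = 3 j^{2} + j = j + 3 j^{2}$)
$\frac{D{\left(-462 \right)}}{-400504} = \frac{\left(-462\right) \left(1 + 3 \left(-462\right)\right)}{-400504} = - 462 \left(1 - 1386\right) \left(- \frac{1}{400504}\right) = \left(-462\right) \left(-1385\right) \left(- \frac{1}{400504}\right) = 639870 \left(- \frac{1}{400504}\right) = - \frac{319935}{200252}$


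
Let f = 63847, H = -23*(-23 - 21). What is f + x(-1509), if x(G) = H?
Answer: 64859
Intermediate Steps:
H = 1012 (H = -23*(-44) = 1012)
x(G) = 1012
f + x(-1509) = 63847 + 1012 = 64859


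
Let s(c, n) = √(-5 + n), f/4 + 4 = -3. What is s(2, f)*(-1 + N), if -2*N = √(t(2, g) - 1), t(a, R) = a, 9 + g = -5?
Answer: -3*I*√33/2 ≈ -8.6169*I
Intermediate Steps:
g = -14 (g = -9 - 5 = -14)
f = -28 (f = -16 + 4*(-3) = -16 - 12 = -28)
N = -½ (N = -√(2 - 1)/2 = -√1/2 = -½*1 = -½ ≈ -0.50000)
s(2, f)*(-1 + N) = √(-5 - 28)*(-1 - ½) = √(-33)*(-3/2) = (I*√33)*(-3/2) = -3*I*√33/2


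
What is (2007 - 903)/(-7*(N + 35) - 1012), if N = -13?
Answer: -552/583 ≈ -0.94683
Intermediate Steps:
(2007 - 903)/(-7*(N + 35) - 1012) = (2007 - 903)/(-7*(-13 + 35) - 1012) = 1104/(-7*22 - 1012) = 1104/(-154 - 1012) = 1104/(-1166) = 1104*(-1/1166) = -552/583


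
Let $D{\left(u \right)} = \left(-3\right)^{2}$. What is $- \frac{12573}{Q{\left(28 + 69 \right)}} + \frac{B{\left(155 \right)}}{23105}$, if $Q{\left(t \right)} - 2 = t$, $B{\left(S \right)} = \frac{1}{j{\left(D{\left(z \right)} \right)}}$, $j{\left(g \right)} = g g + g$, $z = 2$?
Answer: $- \frac{264090149}{2079450} \approx -127.0$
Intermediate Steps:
$D{\left(u \right)} = 9$
$j{\left(g \right)} = g + g^{2}$ ($j{\left(g \right)} = g^{2} + g = g + g^{2}$)
$B{\left(S \right)} = \frac{1}{90}$ ($B{\left(S \right)} = \frac{1}{9 \left(1 + 9\right)} = \frac{1}{9 \cdot 10} = \frac{1}{90}$)
$Q{\left(t \right)} = 2 + t$
$- \frac{12573}{Q{\left(28 + 69 \right)}} + \frac{B{\left(155 \right)}}{23105} = - \frac{12573}{2 + \left(28 + 69\right)} + \frac{1}{90 \cdot 23105} = - \frac{12573}{2 + 97} + \frac{1}{90} \cdot \frac{1}{23105} = - \frac{12573}{99} + \frac{1}{2079450} = \left(-12573\right) \frac{1}{99} + \frac{1}{2079450} = -127 + \frac{1}{2079450} = - \frac{264090149}{2079450}$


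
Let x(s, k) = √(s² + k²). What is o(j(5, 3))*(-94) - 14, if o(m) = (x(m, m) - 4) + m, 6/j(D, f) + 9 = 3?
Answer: 456 - 94*√2 ≈ 323.06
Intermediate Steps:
x(s, k) = √(k² + s²)
j(D, f) = -1 (j(D, f) = 6/(-9 + 3) = 6/(-6) = 6*(-⅙) = -1)
o(m) = -4 + m + √2*√(m²) (o(m) = (√(m² + m²) - 4) + m = (√(2*m²) - 4) + m = (√2*√(m²) - 4) + m = (-4 + √2*√(m²)) + m = -4 + m + √2*√(m²))
o(j(5, 3))*(-94) - 14 = (-4 - 1 + √2*√((-1)²))*(-94) - 14 = (-4 - 1 + √2*√1)*(-94) - 14 = (-4 - 1 + √2*1)*(-94) - 14 = (-4 - 1 + √2)*(-94) - 14 = (-5 + √2)*(-94) - 14 = (470 - 94*√2) - 14 = 456 - 94*√2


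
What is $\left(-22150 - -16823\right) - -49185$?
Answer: $43858$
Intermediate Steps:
$\left(-22150 - -16823\right) - -49185 = \left(-22150 + 16823\right) + 49185 = -5327 + 49185 = 43858$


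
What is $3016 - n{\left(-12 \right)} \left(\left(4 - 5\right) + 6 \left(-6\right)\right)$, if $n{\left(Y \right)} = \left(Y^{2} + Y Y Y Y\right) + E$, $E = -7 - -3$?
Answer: $775428$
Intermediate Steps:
$E = -4$ ($E = -7 + 3 = -4$)
$n{\left(Y \right)} = -4 + Y^{2} + Y^{4}$ ($n{\left(Y \right)} = \left(Y^{2} + Y Y Y Y\right) - 4 = \left(Y^{2} + Y^{2} Y Y\right) - 4 = \left(Y^{2} + Y^{3} Y\right) - 4 = \left(Y^{2} + Y^{4}\right) - 4 = -4 + Y^{2} + Y^{4}$)
$3016 - n{\left(-12 \right)} \left(\left(4 - 5\right) + 6 \left(-6\right)\right) = 3016 - \left(-4 + \left(-12\right)^{2} + \left(-12\right)^{4}\right) \left(\left(4 - 5\right) + 6 \left(-6\right)\right) = 3016 - \left(-4 + 144 + 20736\right) \left(\left(4 - 5\right) - 36\right) = 3016 - 20876 \left(-1 - 36\right) = 3016 - 20876 \left(-37\right) = 3016 - -772412 = 3016 + 772412 = 775428$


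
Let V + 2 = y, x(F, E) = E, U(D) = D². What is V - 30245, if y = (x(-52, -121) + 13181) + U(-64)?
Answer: -13091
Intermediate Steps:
y = 17156 (y = (-121 + 13181) + (-64)² = 13060 + 4096 = 17156)
V = 17154 (V = -2 + 17156 = 17154)
V - 30245 = 17154 - 30245 = -13091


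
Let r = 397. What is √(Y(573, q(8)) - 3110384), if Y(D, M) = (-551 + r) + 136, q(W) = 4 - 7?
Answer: I*√3110402 ≈ 1763.6*I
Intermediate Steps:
q(W) = -3
Y(D, M) = -18 (Y(D, M) = (-551 + 397) + 136 = -154 + 136 = -18)
√(Y(573, q(8)) - 3110384) = √(-18 - 3110384) = √(-3110402) = I*√3110402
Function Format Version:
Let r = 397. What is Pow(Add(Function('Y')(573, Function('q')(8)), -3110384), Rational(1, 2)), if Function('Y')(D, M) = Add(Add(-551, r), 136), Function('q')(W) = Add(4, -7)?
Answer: Mul(I, Pow(3110402, Rational(1, 2))) ≈ Mul(1763.6, I)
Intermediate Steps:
Function('q')(W) = -3
Function('Y')(D, M) = -18 (Function('Y')(D, M) = Add(Add(-551, 397), 136) = Add(-154, 136) = -18)
Pow(Add(Function('Y')(573, Function('q')(8)), -3110384), Rational(1, 2)) = Pow(Add(-18, -3110384), Rational(1, 2)) = Pow(-3110402, Rational(1, 2)) = Mul(I, Pow(3110402, Rational(1, 2)))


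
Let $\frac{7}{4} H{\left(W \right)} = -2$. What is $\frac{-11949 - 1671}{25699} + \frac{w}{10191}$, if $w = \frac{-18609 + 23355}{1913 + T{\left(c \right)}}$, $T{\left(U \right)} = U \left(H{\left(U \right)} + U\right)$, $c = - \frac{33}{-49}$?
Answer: $- \frac{106188735414271}{200455110900031} \approx -0.52974$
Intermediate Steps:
$H{\left(W \right)} = - \frac{8}{7}$ ($H{\left(W \right)} = \frac{4}{7} \left(-2\right) = - \frac{8}{7}$)
$c = \frac{33}{49}$ ($c = \left(-33\right) \left(- \frac{1}{49}\right) = \frac{33}{49} \approx 0.67347$)
$T{\left(U \right)} = U \left(- \frac{8}{7} + U\right)$
$w = \frac{5697573}{2296177}$ ($w = \frac{-18609 + 23355}{1913 + \frac{1}{7} \cdot \frac{33}{49} \left(-8 + 7 \cdot \frac{33}{49}\right)} = \frac{4746}{1913 + \frac{1}{7} \cdot \frac{33}{49} \left(-8 + \frac{33}{7}\right)} = \frac{4746}{1913 + \frac{1}{7} \cdot \frac{33}{49} \left(- \frac{23}{7}\right)} = \frac{4746}{1913 - \frac{759}{2401}} = \frac{4746}{\frac{4592354}{2401}} = 4746 \cdot \frac{2401}{4592354} = \frac{5697573}{2296177} \approx 2.4813$)
$\frac{-11949 - 1671}{25699} + \frac{w}{10191} = \frac{-11949 - 1671}{25699} + \frac{5697573}{2296177 \cdot 10191} = \left(-13620\right) \frac{1}{25699} + \frac{5697573}{2296177} \cdot \frac{1}{10191} = - \frac{13620}{25699} + \frac{1899191}{7800113269} = - \frac{106188735414271}{200455110900031}$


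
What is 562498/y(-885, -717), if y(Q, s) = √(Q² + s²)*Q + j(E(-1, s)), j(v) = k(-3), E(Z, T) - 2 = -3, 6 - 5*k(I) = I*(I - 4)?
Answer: 562498/338696252547 - 165936910*√144146/112898750849 ≈ -0.55803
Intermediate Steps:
k(I) = 6/5 - I*(-4 + I)/5 (k(I) = 6/5 - I*(I - 4)/5 = 6/5 - I*(-4 + I)/5)
E(Z, T) = -1 (E(Z, T) = 2 - 3 = -1)
j(v) = -3 (j(v) = 6/5 - ⅕*(-3)² + (⅘)*(-3) = 6/5 - ⅕*9 - 12/5 = 6/5 - 9/5 - 12/5 = -3)
y(Q, s) = -3 + Q*√(Q² + s²) (y(Q, s) = √(Q² + s²)*Q - 3 = Q*√(Q² + s²) - 3 = -3 + Q*√(Q² + s²))
562498/y(-885, -717) = 562498/(-3 - 885*√((-885)² + (-717)²)) = 562498/(-3 - 885*√(783225 + 514089)) = 562498/(-3 - 2655*√144146)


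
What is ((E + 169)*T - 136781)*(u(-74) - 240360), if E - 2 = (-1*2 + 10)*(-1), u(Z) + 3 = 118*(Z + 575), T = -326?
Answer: 34421869155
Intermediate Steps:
u(Z) = 67847 + 118*Z (u(Z) = -3 + 118*(Z + 575) = -3 + 118*(575 + Z) = -3 + (67850 + 118*Z) = 67847 + 118*Z)
E = -6 (E = 2 + (-1*2 + 10)*(-1) = 2 + (-2 + 10)*(-1) = 2 + 8*(-1) = 2 - 8 = -6)
((E + 169)*T - 136781)*(u(-74) - 240360) = ((-6 + 169)*(-326) - 136781)*((67847 + 118*(-74)) - 240360) = (163*(-326) - 136781)*((67847 - 8732) - 240360) = (-53138 - 136781)*(59115 - 240360) = -189919*(-181245) = 34421869155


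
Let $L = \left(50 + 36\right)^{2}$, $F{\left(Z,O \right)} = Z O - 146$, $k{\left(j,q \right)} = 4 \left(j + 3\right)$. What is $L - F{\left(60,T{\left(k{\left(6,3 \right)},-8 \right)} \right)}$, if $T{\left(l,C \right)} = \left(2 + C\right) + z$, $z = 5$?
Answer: $7602$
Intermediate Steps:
$k{\left(j,q \right)} = 12 + 4 j$ ($k{\left(j,q \right)} = 4 \left(3 + j\right) = 12 + 4 j$)
$T{\left(l,C \right)} = 7 + C$ ($T{\left(l,C \right)} = \left(2 + C\right) + 5 = 7 + C$)
$F{\left(Z,O \right)} = -146 + O Z$ ($F{\left(Z,O \right)} = O Z - 146 = -146 + O Z$)
$L = 7396$ ($L = 86^{2} = 7396$)
$L - F{\left(60,T{\left(k{\left(6,3 \right)},-8 \right)} \right)} = 7396 - \left(-146 + \left(7 - 8\right) 60\right) = 7396 - \left(-146 - 60\right) = 7396 - -206 = 7396 + 206 = 7602$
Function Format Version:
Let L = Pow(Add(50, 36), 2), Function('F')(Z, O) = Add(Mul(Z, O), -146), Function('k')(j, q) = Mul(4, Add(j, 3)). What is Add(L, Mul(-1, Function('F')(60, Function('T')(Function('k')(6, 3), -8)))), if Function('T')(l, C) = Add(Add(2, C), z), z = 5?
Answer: 7602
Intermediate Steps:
Function('k')(j, q) = Add(12, Mul(4, j)) (Function('k')(j, q) = Mul(4, Add(3, j)) = Add(12, Mul(4, j)))
Function('T')(l, C) = Add(7, C) (Function('T')(l, C) = Add(Add(2, C), 5) = Add(7, C))
Function('F')(Z, O) = Add(-146, Mul(O, Z)) (Function('F')(Z, O) = Add(Mul(O, Z), -146) = Add(-146, Mul(O, Z)))
L = 7396 (L = Pow(86, 2) = 7396)
Add(L, Mul(-1, Function('F')(60, Function('T')(Function('k')(6, 3), -8)))) = Add(7396, Mul(-1, Add(-146, Mul(Add(7, -8), 60)))) = Add(7396, Mul(-1, Add(-146, Mul(-1, 60)))) = Add(7396, Mul(-1, Add(-146, -60))) = Add(7396, Mul(-1, -206)) = Add(7396, 206) = 7602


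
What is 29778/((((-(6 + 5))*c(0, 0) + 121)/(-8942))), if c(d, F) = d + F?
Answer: -266274876/121 ≈ -2.2006e+6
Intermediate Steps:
c(d, F) = F + d
29778/((((-(6 + 5))*c(0, 0) + 121)/(-8942))) = 29778/((((-(6 + 5))*(0 + 0) + 121)/(-8942))) = 29778/(((-1*11*0 + 121)*(-1/8942))) = 29778/(((-11*0 + 121)*(-1/8942))) = 29778/(((0 + 121)*(-1/8942))) = 29778/((121*(-1/8942))) = 29778/(-121/8942) = 29778*(-8942/121) = -266274876/121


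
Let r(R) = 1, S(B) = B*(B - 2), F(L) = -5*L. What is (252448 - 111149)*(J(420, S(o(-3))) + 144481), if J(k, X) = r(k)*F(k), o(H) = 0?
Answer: 20118292919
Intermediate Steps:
S(B) = B*(-2 + B)
J(k, X) = -5*k (J(k, X) = 1*(-5*k) = -5*k)
(252448 - 111149)*(J(420, S(o(-3))) + 144481) = (252448 - 111149)*(-5*420 + 144481) = 141299*(-2100 + 144481) = 141299*142381 = 20118292919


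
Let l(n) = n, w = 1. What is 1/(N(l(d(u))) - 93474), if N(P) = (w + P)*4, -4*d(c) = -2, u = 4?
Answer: -1/93468 ≈ -1.0699e-5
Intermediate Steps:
d(c) = ½ (d(c) = -¼*(-2) = ½)
N(P) = 4 + 4*P (N(P) = (1 + P)*4 = 4 + 4*P)
1/(N(l(d(u))) - 93474) = 1/((4 + 4*(½)) - 93474) = 1/((4 + 2) - 93474) = 1/(6 - 93474) = 1/(-93468) = -1/93468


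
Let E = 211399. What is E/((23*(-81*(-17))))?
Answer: 211399/31671 ≈ 6.6748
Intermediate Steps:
E/((23*(-81*(-17)))) = 211399/((23*(-81*(-17)))) = 211399/((23*1377)) = 211399/31671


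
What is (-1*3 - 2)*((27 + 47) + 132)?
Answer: -1030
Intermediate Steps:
(-1*3 - 2)*((27 + 47) + 132) = (-3 - 2)*(74 + 132) = -5*206 = -1030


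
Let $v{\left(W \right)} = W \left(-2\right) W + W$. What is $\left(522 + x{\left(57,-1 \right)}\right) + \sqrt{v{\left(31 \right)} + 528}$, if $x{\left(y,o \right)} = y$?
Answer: $579 + i \sqrt{1363} \approx 579.0 + 36.919 i$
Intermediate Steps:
$v{\left(W \right)} = W - 2 W^{2}$ ($v{\left(W \right)} = - 2 W W + W = - 2 W^{2} + W = W - 2 W^{2}$)
$\left(522 + x{\left(57,-1 \right)}\right) + \sqrt{v{\left(31 \right)} + 528} = \left(522 + 57\right) + \sqrt{31 \left(1 - 62\right) + 528} = 579 + \sqrt{31 \left(1 - 62\right) + 528} = 579 + \sqrt{31 \left(-61\right) + 528} = 579 + \sqrt{-1891 + 528} = 579 + \sqrt{-1363} = 579 + i \sqrt{1363}$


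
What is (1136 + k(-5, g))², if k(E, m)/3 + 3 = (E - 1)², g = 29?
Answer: 1525225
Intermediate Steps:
k(E, m) = -9 + 3*(-1 + E)² (k(E, m) = -9 + 3*(E - 1)² = -9 + 3*(-1 + E)²)
(1136 + k(-5, g))² = (1136 + (-9 + 3*(-1 - 5)²))² = (1136 + (-9 + 3*(-6)²))² = (1136 + (-9 + 3*36))² = (1136 + (-9 + 108))² = (1136 + 99)² = 1235² = 1525225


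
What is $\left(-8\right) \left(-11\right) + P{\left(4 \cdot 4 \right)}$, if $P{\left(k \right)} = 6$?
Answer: $94$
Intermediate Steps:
$\left(-8\right) \left(-11\right) + P{\left(4 \cdot 4 \right)} = \left(-8\right) \left(-11\right) + 6 = 88 + 6 = 94$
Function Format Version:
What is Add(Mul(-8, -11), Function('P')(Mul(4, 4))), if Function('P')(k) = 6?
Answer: 94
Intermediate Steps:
Add(Mul(-8, -11), Function('P')(Mul(4, 4))) = Add(Mul(-8, -11), 6) = Add(88, 6) = 94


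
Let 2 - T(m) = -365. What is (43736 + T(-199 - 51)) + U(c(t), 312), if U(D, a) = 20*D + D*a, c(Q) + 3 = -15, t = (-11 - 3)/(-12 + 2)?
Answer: 38127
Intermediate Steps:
t = 7/5 (t = -14/(-10) = -14*(-⅒) = 7/5 ≈ 1.4000)
c(Q) = -18 (c(Q) = -3 - 15 = -18)
T(m) = 367 (T(m) = 2 - 1*(-365) = 2 + 365 = 367)
(43736 + T(-199 - 51)) + U(c(t), 312) = (43736 + 367) - 18*(20 + 312) = 44103 - 18*332 = 44103 - 5976 = 38127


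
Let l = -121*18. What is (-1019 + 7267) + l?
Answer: 4070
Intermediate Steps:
l = -2178
(-1019 + 7267) + l = (-1019 + 7267) - 2178 = 6248 - 2178 = 4070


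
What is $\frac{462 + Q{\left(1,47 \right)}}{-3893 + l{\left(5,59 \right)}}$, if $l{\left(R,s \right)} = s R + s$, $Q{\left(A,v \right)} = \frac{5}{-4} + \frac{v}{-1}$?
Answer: $- \frac{1655}{14156} \approx -0.11691$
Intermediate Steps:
$Q{\left(A,v \right)} = - \frac{5}{4} - v$ ($Q{\left(A,v \right)} = 5 \left(- \frac{1}{4}\right) + v \left(-1\right) = - \frac{5}{4} - v$)
$l{\left(R,s \right)} = s + R s$ ($l{\left(R,s \right)} = R s + s = s + R s$)
$\frac{462 + Q{\left(1,47 \right)}}{-3893 + l{\left(5,59 \right)}} = \frac{462 - \frac{193}{4}}{-3893 + 59 \left(1 + 5\right)} = \frac{462 - \frac{193}{4}}{-3893 + 59 \cdot 6} = \frac{462 - \frac{193}{4}}{-3893 + 354} = \frac{1655}{4 \left(-3539\right)} = \frac{1655}{4} \left(- \frac{1}{3539}\right) = - \frac{1655}{14156}$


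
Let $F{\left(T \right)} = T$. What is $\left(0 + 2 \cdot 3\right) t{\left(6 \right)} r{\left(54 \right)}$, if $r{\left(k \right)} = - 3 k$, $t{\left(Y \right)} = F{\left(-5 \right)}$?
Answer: $4860$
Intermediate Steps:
$t{\left(Y \right)} = -5$
$\left(0 + 2 \cdot 3\right) t{\left(6 \right)} r{\left(54 \right)} = \left(0 + 2 \cdot 3\right) \left(-5\right) \left(\left(-3\right) 54\right) = \left(0 + 6\right) \left(-5\right) \left(-162\right) = 6 \left(-5\right) \left(-162\right) = \left(-30\right) \left(-162\right) = 4860$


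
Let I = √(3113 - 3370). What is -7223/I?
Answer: 7223*I*√257/257 ≈ 450.56*I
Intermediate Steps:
I = I*√257 (I = √(-257) = I*√257 ≈ 16.031*I)
-7223/I = -7223*(-I*√257/257) = -(-7223)*I*√257/257 = 7223*I*√257/257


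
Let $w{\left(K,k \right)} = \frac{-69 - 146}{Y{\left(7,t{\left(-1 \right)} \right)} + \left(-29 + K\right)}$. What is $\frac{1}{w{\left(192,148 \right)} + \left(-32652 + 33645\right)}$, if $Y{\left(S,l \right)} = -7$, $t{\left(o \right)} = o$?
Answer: $\frac{156}{154693} \approx 0.0010084$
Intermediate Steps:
$w{\left(K,k \right)} = - \frac{215}{-36 + K}$ ($w{\left(K,k \right)} = \frac{-69 - 146}{-7 + \left(-29 + K\right)} = - \frac{215}{-36 + K}$)
$\frac{1}{w{\left(192,148 \right)} + \left(-32652 + 33645\right)} = \frac{1}{- \frac{215}{-36 + 192} + \left(-32652 + 33645\right)} = \frac{1}{- \frac{215}{156} + 993} = \frac{1}{\frac{154693}{156}} = \frac{156}{154693}$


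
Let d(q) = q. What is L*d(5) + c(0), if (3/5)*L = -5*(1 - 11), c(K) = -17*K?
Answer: 1250/3 ≈ 416.67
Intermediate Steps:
L = 250/3 (L = 5*(-5*(1 - 11))/3 = 5*(-5*(-10))/3 = (5/3)*50 = 250/3 ≈ 83.333)
L*d(5) + c(0) = (250/3)*5 - 17*0 = 1250/3 + 0 = 1250/3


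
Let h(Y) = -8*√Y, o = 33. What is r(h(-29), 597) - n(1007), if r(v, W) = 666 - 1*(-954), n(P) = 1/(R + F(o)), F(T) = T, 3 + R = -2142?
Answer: 3421441/2112 ≈ 1620.0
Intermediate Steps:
R = -2145 (R = -3 - 2142 = -2145)
n(P) = -1/2112 (n(P) = 1/(-2145 + 33) = 1/(-2112) = -1/2112)
r(v, W) = 1620 (r(v, W) = 666 + 954 = 1620)
r(h(-29), 597) - n(1007) = 1620 - 1*(-1/2112) = 1620 + 1/2112 = 3421441/2112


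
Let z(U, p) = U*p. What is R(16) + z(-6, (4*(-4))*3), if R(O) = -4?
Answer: 284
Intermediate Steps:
R(16) + z(-6, (4*(-4))*3) = -4 - 6*4*(-4)*3 = -4 - (-96)*3 = -4 - 6*(-48) = -4 + 288 = 284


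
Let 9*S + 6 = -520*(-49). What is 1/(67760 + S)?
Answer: 9/635314 ≈ 1.4166e-5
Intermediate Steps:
S = 25474/9 (S = -2/3 + (-520*(-49))/9 = -2/3 + (1/9)*25480 = -2/3 + 25480/9 = 25474/9 ≈ 2830.4)
1/(67760 + S) = 1/(67760 + 25474/9) = 1/(635314/9) = 9/635314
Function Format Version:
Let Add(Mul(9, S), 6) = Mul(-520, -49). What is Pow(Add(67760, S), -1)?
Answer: Rational(9, 635314) ≈ 1.4166e-5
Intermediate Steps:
S = Rational(25474, 9) (S = Add(Rational(-2, 3), Mul(Rational(1, 9), Mul(-520, -49))) = Add(Rational(-2, 3), Mul(Rational(1, 9), 25480)) = Add(Rational(-2, 3), Rational(25480, 9)) = Rational(25474, 9) ≈ 2830.4)
Pow(Add(67760, S), -1) = Pow(Add(67760, Rational(25474, 9)), -1) = Pow(Rational(635314, 9), -1) = Rational(9, 635314)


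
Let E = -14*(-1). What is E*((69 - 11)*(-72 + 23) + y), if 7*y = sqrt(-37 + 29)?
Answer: -39788 + 4*I*sqrt(2) ≈ -39788.0 + 5.6569*I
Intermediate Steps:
y = 2*I*sqrt(2)/7 (y = sqrt(-37 + 29)/7 = sqrt(-8)/7 = (2*I*sqrt(2))/7 = 2*I*sqrt(2)/7 ≈ 0.40406*I)
E = 14
E*((69 - 11)*(-72 + 23) + y) = 14*((69 - 11)*(-72 + 23) + 2*I*sqrt(2)/7) = 14*(58*(-49) + 2*I*sqrt(2)/7) = 14*(-2842 + 2*I*sqrt(2)/7) = -39788 + 4*I*sqrt(2)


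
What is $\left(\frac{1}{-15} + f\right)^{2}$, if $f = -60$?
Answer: $\frac{811801}{225} \approx 3608.0$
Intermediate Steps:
$\left(\frac{1}{-15} + f\right)^{2} = \left(\frac{1}{-15} - 60\right)^{2} = \left(- \frac{1}{15} - 60\right)^{2} = \left(- \frac{901}{15}\right)^{2} = \frac{811801}{225}$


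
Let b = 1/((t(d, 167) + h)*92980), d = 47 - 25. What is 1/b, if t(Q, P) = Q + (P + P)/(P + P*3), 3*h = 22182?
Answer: 689586170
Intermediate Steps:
h = 7394 (h = (⅓)*22182 = 7394)
d = 22
t(Q, P) = ½ + Q (t(Q, P) = Q + (2*P)/(P + 3*P) = Q + (2*P)/((4*P)) = Q + (2*P)*(1/(4*P)) = Q + ½ = ½ + Q)
b = 1/689586170 (b = 1/(((½ + 22) + 7394)*92980) = (1/92980)/(45/2 + 7394) = (1/92980)/(14833/2) = (2/14833)*(1/92980) = 1/689586170 ≈ 1.4501e-9)
1/b = 1/(1/689586170) = 689586170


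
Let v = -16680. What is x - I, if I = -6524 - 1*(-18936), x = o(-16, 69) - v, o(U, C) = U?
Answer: 4252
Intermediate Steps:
x = 16664 (x = -16 - 1*(-16680) = -16 + 16680 = 16664)
I = 12412 (I = -6524 + 18936 = 12412)
x - I = 16664 - 1*12412 = 16664 - 12412 = 4252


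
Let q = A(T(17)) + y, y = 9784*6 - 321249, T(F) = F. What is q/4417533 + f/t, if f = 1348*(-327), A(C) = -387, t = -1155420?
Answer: 15216981341/47260240545 ≈ 0.32198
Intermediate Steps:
y = -262545 (y = 58704 - 321249 = -262545)
f = -440796
q = -262932 (q = -387 - 262545 = -262932)
q/4417533 + f/t = -262932/4417533 - 440796/(-1155420) = -262932*1/4417533 - 440796*(-1/1155420) = -87644/1472511 + 36733/96285 = 15216981341/47260240545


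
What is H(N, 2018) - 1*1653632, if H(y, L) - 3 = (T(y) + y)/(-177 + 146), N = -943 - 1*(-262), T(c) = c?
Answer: -51261137/31 ≈ -1.6536e+6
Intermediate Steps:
N = -681 (N = -943 + 262 = -681)
H(y, L) = 3 - 2*y/31 (H(y, L) = 3 + (y + y)/(-177 + 146) = 3 + (2*y)/(-31) = 3 + (2*y)*(-1/31) = 3 - 2*y/31)
H(N, 2018) - 1*1653632 = (3 - 2/31*(-681)) - 1*1653632 = (3 + 1362/31) - 1653632 = 1455/31 - 1653632 = -51261137/31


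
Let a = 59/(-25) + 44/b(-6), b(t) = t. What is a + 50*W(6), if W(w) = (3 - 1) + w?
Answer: 29273/75 ≈ 390.31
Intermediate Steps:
W(w) = 2 + w
a = -727/75 (a = 59/(-25) + 44/(-6) = 59*(-1/25) + 44*(-1/6) = -59/25 - 22/3 = -727/75 ≈ -9.6933)
a + 50*W(6) = -727/75 + 50*(2 + 6) = -727/75 + 50*8 = -727/75 + 400 = 29273/75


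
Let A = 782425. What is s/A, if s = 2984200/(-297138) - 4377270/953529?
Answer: -138205816502/7389474684135495 ≈ -1.8703e-5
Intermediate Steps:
s = -691029082510/47221616667 (s = 2984200*(-1/297138) - 4377270*1/953529 = -1492100/148569 - 1459090/317843 = -691029082510/47221616667 ≈ -14.634)
s/A = -691029082510/47221616667/782425 = -691029082510/47221616667*1/782425 = -138205816502/7389474684135495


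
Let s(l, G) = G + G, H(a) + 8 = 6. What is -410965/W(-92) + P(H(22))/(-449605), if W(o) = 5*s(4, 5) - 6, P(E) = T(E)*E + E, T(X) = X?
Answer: -184771918913/19782620 ≈ -9340.1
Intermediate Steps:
H(a) = -2 (H(a) = -8 + 6 = -2)
s(l, G) = 2*G
P(E) = E + E² (P(E) = E*E + E = E² + E = E + E²)
W(o) = 44 (W(o) = 5*(2*5) - 6 = 5*10 - 6 = 50 - 6 = 44)
-410965/W(-92) + P(H(22))/(-449605) = -410965/44 - 2*(1 - 2)/(-449605) = -410965*1/44 - 2*(-1)*(-1/449605) = -410965/44 + 2*(-1/449605) = -410965/44 - 2/449605 = -184771918913/19782620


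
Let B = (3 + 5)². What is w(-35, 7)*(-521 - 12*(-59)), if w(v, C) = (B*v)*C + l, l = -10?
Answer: -2934030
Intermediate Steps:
B = 64 (B = 8² = 64)
w(v, C) = -10 + 64*C*v (w(v, C) = (64*v)*C - 10 = 64*C*v - 10 = -10 + 64*C*v)
w(-35, 7)*(-521 - 12*(-59)) = (-10 + 64*7*(-35))*(-521 - 12*(-59)) = (-10 - 15680)*(-521 + 708) = -15690*187 = -2934030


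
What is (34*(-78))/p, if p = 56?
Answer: -663/14 ≈ -47.357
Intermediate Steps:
(34*(-78))/p = (34*(-78))/56 = -2652*1/56 = -663/14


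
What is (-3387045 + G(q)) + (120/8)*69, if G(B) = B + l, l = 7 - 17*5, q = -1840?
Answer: -3387928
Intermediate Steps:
l = -78 (l = 7 - 85 = -78)
G(B) = -78 + B (G(B) = B - 78 = -78 + B)
(-3387045 + G(q)) + (120/8)*69 = (-3387045 + (-78 - 1840)) + (120/8)*69 = (-3387045 - 1918) + ((⅛)*120)*69 = -3388963 + 15*69 = -3388963 + 1035 = -3387928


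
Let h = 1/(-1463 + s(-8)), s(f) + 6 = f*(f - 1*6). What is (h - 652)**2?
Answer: 782809105225/1841449 ≈ 4.2511e+5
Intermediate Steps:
s(f) = -6 + f*(-6 + f) (s(f) = -6 + f*(f - 1*6) = -6 + f*(f - 6) = -6 + f*(-6 + f))
h = -1/1357 (h = 1/(-1463 + (-6 + (-8)**2 - 6*(-8))) = 1/(-1463 + (-6 + 64 + 48)) = 1/(-1463 + 106) = 1/(-1357) = -1/1357 ≈ -0.00073692)
(h - 652)**2 = (-1/1357 - 652)**2 = (-884765/1357)**2 = 782809105225/1841449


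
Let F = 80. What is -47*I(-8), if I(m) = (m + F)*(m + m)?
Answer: 54144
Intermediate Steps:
I(m) = 2*m*(80 + m) (I(m) = (m + 80)*(m + m) = (80 + m)*(2*m) = 2*m*(80 + m))
-47*I(-8) = -94*(-8)*(80 - 8) = -94*(-8)*72 = -47*(-1152) = 54144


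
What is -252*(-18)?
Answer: 4536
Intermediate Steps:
-252*(-18) = -63*(-72) = 4536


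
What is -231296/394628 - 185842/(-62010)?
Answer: 567267229/235296945 ≈ 2.4109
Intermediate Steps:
-231296/394628 - 185842/(-62010) = -231296*1/394628 - 185842*(-1/62010) = -4448/7589 + 92921/31005 = 567267229/235296945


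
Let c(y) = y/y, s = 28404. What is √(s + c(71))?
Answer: √28405 ≈ 168.54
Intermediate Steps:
c(y) = 1
√(s + c(71)) = √(28404 + 1) = √28405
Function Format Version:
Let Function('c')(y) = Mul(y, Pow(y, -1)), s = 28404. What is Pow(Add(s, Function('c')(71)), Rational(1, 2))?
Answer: Pow(28405, Rational(1, 2)) ≈ 168.54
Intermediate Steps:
Function('c')(y) = 1
Pow(Add(s, Function('c')(71)), Rational(1, 2)) = Pow(Add(28404, 1), Rational(1, 2)) = Pow(28405, Rational(1, 2))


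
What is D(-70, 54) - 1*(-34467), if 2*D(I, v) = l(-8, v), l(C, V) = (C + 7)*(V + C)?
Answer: 34444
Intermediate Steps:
l(C, V) = (7 + C)*(C + V)
D(I, v) = 4 - v/2 (D(I, v) = ((-8)² + 7*(-8) + 7*v - 8*v)/2 = (64 - 56 + 7*v - 8*v)/2 = (8 - v)/2 = 4 - v/2)
D(-70, 54) - 1*(-34467) = (4 - ½*54) - 1*(-34467) = (4 - 27) + 34467 = -23 + 34467 = 34444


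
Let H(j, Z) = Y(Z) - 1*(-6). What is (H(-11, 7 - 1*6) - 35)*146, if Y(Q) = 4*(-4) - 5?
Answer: -7300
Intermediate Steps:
Y(Q) = -21 (Y(Q) = -16 - 5 = -21)
H(j, Z) = -15 (H(j, Z) = -21 - 1*(-6) = -21 + 6 = -15)
(H(-11, 7 - 1*6) - 35)*146 = (-15 - 35)*146 = -50*146 = -7300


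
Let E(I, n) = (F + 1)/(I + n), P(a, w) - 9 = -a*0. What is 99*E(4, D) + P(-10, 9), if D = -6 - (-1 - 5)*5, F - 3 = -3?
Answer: 351/28 ≈ 12.536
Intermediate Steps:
F = 0 (F = 3 - 3 = 0)
P(a, w) = 9 (P(a, w) = 9 - a*0 = 9 + 0 = 9)
D = 24 (D = -6 - (-6)*5 = -6 - 1*(-30) = -6 + 30 = 24)
E(I, n) = 1/(I + n) (E(I, n) = (0 + 1)/(I + n) = 1/(I + n))
99*E(4, D) + P(-10, 9) = 99/(4 + 24) + 9 = 99/28 + 9 = 351/28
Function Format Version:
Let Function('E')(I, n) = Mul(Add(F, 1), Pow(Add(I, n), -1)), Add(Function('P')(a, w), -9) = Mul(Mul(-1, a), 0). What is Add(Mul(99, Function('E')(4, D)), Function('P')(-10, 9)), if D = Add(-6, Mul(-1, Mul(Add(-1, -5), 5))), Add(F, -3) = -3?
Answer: Rational(351, 28) ≈ 12.536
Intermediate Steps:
F = 0 (F = Add(3, -3) = 0)
Function('P')(a, w) = 9 (Function('P')(a, w) = Add(9, Mul(Mul(-1, a), 0)) = Add(9, 0) = 9)
D = 24 (D = Add(-6, Mul(-1, Mul(-6, 5))) = Add(-6, Mul(-1, -30)) = Add(-6, 30) = 24)
Function('E')(I, n) = Pow(Add(I, n), -1) (Function('E')(I, n) = Mul(Add(0, 1), Pow(Add(I, n), -1)) = Mul(1, Pow(Add(I, n), -1)) = Pow(Add(I, n), -1))
Add(Mul(99, Function('E')(4, D)), Function('P')(-10, 9)) = Add(Mul(99, Pow(Add(4, 24), -1)), 9) = Add(Mul(99, Pow(28, -1)), 9) = Add(Mul(99, Rational(1, 28)), 9) = Add(Rational(99, 28), 9) = Rational(351, 28)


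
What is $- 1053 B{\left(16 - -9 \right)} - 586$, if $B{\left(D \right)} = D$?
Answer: $-26911$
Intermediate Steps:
$- 1053 B{\left(16 - -9 \right)} - 586 = - 1053 \left(16 - -9\right) - 586 = - 1053 \left(16 + 9\right) - 586 = \left(-1053\right) 25 - 586 = -26325 - 586 = -26911$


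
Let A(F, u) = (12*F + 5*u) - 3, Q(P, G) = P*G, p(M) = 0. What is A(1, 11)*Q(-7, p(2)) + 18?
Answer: 18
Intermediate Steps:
Q(P, G) = G*P
A(F, u) = -3 + 5*u + 12*F (A(F, u) = (5*u + 12*F) - 3 = -3 + 5*u + 12*F)
A(1, 11)*Q(-7, p(2)) + 18 = (-3 + 5*11 + 12*1)*(0*(-7)) + 18 = (-3 + 55 + 12)*0 + 18 = 64*0 + 18 = 0 + 18 = 18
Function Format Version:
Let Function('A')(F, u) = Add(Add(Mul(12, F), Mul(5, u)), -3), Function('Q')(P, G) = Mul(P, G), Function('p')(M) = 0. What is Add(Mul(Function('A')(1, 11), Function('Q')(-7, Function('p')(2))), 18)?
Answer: 18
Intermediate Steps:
Function('Q')(P, G) = Mul(G, P)
Function('A')(F, u) = Add(-3, Mul(5, u), Mul(12, F)) (Function('A')(F, u) = Add(Add(Mul(5, u), Mul(12, F)), -3) = Add(-3, Mul(5, u), Mul(12, F)))
Add(Mul(Function('A')(1, 11), Function('Q')(-7, Function('p')(2))), 18) = Add(Mul(Add(-3, Mul(5, 11), Mul(12, 1)), Mul(0, -7)), 18) = Add(Mul(Add(-3, 55, 12), 0), 18) = Add(Mul(64, 0), 18) = Add(0, 18) = 18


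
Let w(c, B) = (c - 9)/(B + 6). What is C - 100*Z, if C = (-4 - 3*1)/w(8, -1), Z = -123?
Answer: 12335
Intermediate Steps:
w(c, B) = (-9 + c)/(6 + B)
C = 35 (C = (-4 - 3*1)/(((-9 + 8)/(6 - 1))) = (-4 - 3)/((-1/5)) = -7/((⅕)*(-1)) = -7/(-⅕) = -7*(-5) = 35)
C - 100*Z = 35 - 100*(-123) = 35 + 12300 = 12335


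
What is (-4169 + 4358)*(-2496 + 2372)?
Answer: -23436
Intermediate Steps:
(-4169 + 4358)*(-2496 + 2372) = 189*(-124) = -23436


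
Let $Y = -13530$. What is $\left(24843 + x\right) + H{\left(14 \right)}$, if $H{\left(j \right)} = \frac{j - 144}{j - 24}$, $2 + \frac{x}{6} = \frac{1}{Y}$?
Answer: $\frac{56023219}{2255} \approx 24844.0$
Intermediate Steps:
$x = - \frac{27061}{2255}$ ($x = -12 + \frac{6}{-13530} = -12 + 6 \left(- \frac{1}{13530}\right) = -12 - \frac{1}{2255} = - \frac{27061}{2255} \approx -12.0$)
$H{\left(j \right)} = \frac{-144 + j}{-24 + j}$
$\left(24843 + x\right) + H{\left(14 \right)} = \left(24843 - \frac{27061}{2255}\right) + \frac{-144 + 14}{-24 + 14} = \frac{55993904}{2255} + \frac{1}{-10} \left(-130\right) = \frac{55993904}{2255} - -13 = \frac{55993904}{2255} + 13 = \frac{56023219}{2255}$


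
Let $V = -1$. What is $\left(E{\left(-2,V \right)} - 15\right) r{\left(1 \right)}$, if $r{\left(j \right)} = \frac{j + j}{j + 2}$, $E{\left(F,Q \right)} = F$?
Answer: $- \frac{34}{3} \approx -11.333$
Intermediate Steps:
$r{\left(j \right)} = \frac{2 j}{2 + j}$
$\left(E{\left(-2,V \right)} - 15\right) r{\left(1 \right)} = \left(-2 - 15\right) 2 \cdot 1 \frac{1}{2 + 1} = - 17 \cdot 2 \cdot 1 \cdot \frac{1}{3} = \left(-17\right) \frac{2}{3} = - \frac{34}{3}$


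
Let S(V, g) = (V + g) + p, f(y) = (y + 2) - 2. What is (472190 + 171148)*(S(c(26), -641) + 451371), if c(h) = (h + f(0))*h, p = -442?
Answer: 290122277832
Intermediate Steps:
f(y) = y (f(y) = (2 + y) - 2 = y)
c(h) = h² (c(h) = (h + 0)*h = h*h = h²)
S(V, g) = -442 + V + g (S(V, g) = (V + g) - 442 = -442 + V + g)
(472190 + 171148)*(S(c(26), -641) + 451371) = (472190 + 171148)*((-442 + 26² - 641) + 451371) = 643338*((-442 + 676 - 641) + 451371) = 643338*(-407 + 451371) = 643338*450964 = 290122277832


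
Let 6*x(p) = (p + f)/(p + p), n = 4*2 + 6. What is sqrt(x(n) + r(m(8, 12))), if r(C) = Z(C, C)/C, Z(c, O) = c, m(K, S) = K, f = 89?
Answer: sqrt(11382)/84 ≈ 1.2701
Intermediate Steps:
r(C) = 1 (r(C) = C/C = 1)
n = 14 (n = 8 + 6 = 14)
x(p) = (89 + p)/(12*p) (x(p) = ((p + 89)/(p + p))/6 = ((89 + p)/((2*p)))/6 = ((89 + p)*(1/(2*p)))/6 = ((89 + p)/(2*p))/6 = (89 + p)/(12*p))
sqrt(x(n) + r(m(8, 12))) = sqrt((1/12)*(89 + 14)/14 + 1) = sqrt((1/12)*(1/14)*103 + 1) = sqrt(103/168 + 1) = sqrt(271/168) = sqrt(11382)/84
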